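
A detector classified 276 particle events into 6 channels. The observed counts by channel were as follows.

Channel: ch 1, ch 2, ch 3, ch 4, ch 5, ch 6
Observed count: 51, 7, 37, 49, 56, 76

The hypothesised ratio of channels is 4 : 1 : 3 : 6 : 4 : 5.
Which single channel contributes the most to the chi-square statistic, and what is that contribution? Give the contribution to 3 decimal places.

Ratio total = 23. Expected counts: 276×4/23 = 48, 276×1/23 = 12, 276×3/23 = 36, 276×6/23 = 72, 276×4/23 = 48, 276×5/23 = 60.
χ² = (51−48)²/48 + (7−12)²/12 + (37−36)²/36 + (49−72)²/72 + (56−48)²/48 + (76−60)²/60
   = 0.1875 + 2.0833 + 0.0278 + 7.3472 + 1.3333 + 4.2667
The largest term is for ch 4: 7.347.

ch 4, 7.347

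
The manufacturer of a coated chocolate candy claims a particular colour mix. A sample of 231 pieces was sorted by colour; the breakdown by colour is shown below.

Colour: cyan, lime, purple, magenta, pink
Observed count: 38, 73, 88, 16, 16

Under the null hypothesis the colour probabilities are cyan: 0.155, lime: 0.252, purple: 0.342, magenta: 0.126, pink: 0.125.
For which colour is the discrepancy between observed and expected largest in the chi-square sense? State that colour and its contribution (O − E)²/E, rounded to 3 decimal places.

magenta, 5.901

Expected counts E_i = n·p_i: 231×0.155 = 35.805, 231×0.252 = 58.212, 231×0.342 = 79.002, 231×0.126 = 29.106, 231×0.125 = 28.875.
cat          O        E   (O−E)²/E
cyan        38   35.805     0.1346
lime        73   58.212     3.7567
purple      88   79.002     1.0248
magenta     16   29.106     5.9014
pink        16   28.875     5.7408
The largest term is for magenta: 5.901.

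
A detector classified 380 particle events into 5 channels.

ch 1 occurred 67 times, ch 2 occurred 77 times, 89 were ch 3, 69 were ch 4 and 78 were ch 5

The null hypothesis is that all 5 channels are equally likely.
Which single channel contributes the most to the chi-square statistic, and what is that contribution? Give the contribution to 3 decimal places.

ch 3, 2.224

Expected count for each of the 5 categories: 380/5 = 76.
cat         O        E   (O−E)²/E
ch 1       67       76     1.0658
ch 2       77       76     0.0132
ch 3       89       76     2.2237
ch 4       69       76     0.6447
ch 5       78       76     0.0526
The largest term is for ch 3: 2.224.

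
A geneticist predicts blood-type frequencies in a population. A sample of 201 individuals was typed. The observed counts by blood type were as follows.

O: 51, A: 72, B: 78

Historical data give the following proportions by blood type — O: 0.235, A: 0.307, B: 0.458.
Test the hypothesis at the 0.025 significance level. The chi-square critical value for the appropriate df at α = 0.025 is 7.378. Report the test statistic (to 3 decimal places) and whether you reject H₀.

Expected counts E_i = n·p_i: 201×0.235 = 47.235, 201×0.307 = 61.707, 201×0.458 = 92.058.
O: (51 − 47.235)²/47.235 = 14.175225/47.235 = 0.3001
A: (72 − 61.707)²/61.707 = 105.945849/61.707 = 1.7169
B: (78 − 92.058)²/92.058 = 197.627364/92.058 = 2.1468
Sum = 4.164
df = 2. Since 4.164 < 7.378, we do not reject H₀.

4.164; do not reject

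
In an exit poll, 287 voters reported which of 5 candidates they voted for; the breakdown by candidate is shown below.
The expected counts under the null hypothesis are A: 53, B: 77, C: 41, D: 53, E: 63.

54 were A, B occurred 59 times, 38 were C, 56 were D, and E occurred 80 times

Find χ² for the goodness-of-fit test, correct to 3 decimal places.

9.203

A: (54 − 53)²/53 = 1/53 = 0.0189
B: (59 − 77)²/77 = 324/77 = 4.2078
C: (38 − 41)²/41 = 9/41 = 0.2195
D: (56 − 53)²/53 = 9/53 = 0.1698
E: (80 − 63)²/63 = 289/63 = 4.5873
Sum = 9.203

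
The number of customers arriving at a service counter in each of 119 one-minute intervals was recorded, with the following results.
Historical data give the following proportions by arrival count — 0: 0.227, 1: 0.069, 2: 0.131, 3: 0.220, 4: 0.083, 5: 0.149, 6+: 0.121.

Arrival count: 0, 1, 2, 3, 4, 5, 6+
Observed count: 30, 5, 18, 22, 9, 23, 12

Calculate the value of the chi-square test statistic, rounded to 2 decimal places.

4.67

Expected counts E_i = n·p_i: 119×0.227 = 27.013, 119×0.069 = 8.211, 119×0.131 = 15.589, 119×0.220 = 26.18, 119×0.083 = 9.877, 119×0.149 = 17.731, 119×0.121 = 14.399.
χ² = (30−27.013)²/27.013 + (5−8.211)²/8.211 + (18−15.589)²/15.589 + (22−26.18)²/26.18 + (9−9.877)²/9.877 + (23−17.731)²/17.731 + (12−14.399)²/14.399
   = 0.330 + 1.256 + 0.373 + 0.667 + 0.078 + 1.566 + 0.400
Sum = 4.67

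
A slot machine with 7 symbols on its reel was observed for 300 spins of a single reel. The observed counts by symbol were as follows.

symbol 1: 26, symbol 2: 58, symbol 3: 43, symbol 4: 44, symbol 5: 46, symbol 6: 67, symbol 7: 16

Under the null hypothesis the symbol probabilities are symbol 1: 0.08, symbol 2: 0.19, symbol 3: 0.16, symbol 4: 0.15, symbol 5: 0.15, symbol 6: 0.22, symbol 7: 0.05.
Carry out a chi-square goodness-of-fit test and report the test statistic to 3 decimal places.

0.831

Expected counts E_i = n·p_i: 300×0.08 = 24, 300×0.19 = 57, 300×0.16 = 48, 300×0.15 = 45, 300×0.15 = 45, 300×0.22 = 66, 300×0.05 = 15.
χ² = (26−24)²/24 + (58−57)²/57 + (43−48)²/48 + (44−45)²/45 + (46−45)²/45 + (67−66)²/66 + (16−15)²/15
   = 0.1667 + 0.0175 + 0.5208 + 0.0222 + 0.0222 + 0.0152 + 0.0667
Sum = 0.831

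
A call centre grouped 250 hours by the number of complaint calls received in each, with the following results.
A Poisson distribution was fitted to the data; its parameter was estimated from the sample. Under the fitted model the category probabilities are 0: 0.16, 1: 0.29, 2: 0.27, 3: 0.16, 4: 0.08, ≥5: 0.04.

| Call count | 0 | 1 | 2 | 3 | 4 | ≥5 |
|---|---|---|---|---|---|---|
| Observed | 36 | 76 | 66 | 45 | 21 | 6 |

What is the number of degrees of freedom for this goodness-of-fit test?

There are k = 6 categories and 1 parameter estimated from the data, so df = 6 − 1 − 1 = 4.

4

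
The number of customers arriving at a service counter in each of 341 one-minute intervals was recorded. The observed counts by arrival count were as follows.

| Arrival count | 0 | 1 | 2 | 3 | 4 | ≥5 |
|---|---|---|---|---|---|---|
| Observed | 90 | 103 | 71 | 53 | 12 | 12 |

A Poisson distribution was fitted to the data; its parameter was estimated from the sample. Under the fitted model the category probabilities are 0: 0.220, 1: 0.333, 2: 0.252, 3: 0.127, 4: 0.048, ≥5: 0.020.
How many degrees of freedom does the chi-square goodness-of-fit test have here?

4

There are k = 6 categories and 1 parameter estimated from the data, so df = 6 − 1 − 1 = 4.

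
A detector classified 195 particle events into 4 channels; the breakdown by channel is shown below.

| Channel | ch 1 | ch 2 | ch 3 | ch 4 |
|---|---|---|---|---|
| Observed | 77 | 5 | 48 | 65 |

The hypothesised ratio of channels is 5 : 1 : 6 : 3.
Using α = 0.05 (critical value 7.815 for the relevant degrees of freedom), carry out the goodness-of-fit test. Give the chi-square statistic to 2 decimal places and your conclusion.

36.01; reject

Ratio total = 15. Expected counts: 195×5/15 = 65, 195×1/15 = 13, 195×6/15 = 78, 195×3/15 = 39.
cat         O        E   (O−E)²/E
ch 1       77       65      2.215
ch 2        5       13      4.923
ch 3       48       78     11.538
ch 4       65       39     17.333
Sum = 36.01
df = 3. Since 36.01 > 7.815, we reject H₀.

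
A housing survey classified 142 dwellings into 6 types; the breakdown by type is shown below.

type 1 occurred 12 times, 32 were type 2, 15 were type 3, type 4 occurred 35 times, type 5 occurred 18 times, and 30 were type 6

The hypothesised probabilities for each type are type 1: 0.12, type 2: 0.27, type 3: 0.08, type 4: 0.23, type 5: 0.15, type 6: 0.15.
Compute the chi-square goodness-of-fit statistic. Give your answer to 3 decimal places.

7.938

Expected counts E_i = n·p_i: 142×0.12 = 17.04, 142×0.27 = 38.34, 142×0.08 = 11.36, 142×0.23 = 32.66, 142×0.15 = 21.3, 142×0.15 = 21.3.
cat         O        E   (O−E)²/E
type 1     12    17.04     1.4907
type 2     32    38.34     1.0484
type 3     15    11.36     1.1663
type 4     35    32.66     0.1677
type 5     18     21.3     0.5113
type 6     30     21.3     3.5535
Sum = 7.938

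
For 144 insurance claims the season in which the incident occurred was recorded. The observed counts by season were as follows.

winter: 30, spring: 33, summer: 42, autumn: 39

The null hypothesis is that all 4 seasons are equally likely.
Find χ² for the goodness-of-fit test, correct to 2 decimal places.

2.50

Under H₀ each category has probability 1/4, so each expected count is 144/4 = 36.
χ² = (30−36)²/36 + (33−36)²/36 + (42−36)²/36 + (39−36)²/36
   = 1.000 + 0.250 + 1.000 + 0.250
Sum = 2.50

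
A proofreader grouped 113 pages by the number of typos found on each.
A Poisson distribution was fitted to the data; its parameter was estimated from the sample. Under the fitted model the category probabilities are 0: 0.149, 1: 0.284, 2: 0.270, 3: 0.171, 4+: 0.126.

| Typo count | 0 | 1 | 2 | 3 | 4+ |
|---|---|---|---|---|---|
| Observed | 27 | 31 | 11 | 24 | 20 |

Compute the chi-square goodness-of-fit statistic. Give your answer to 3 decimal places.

Expected counts E_i = n·p_i: 113×0.149 = 16.837, 113×0.284 = 32.092, 113×0.270 = 30.51, 113×0.171 = 19.323, 113×0.126 = 14.238.
cat         O        E   (O−E)²/E
0          27   16.837     6.1345
1          31   32.092     0.0372
2          11    30.51    12.4759
3          24   19.323     1.1320
4+         20   14.238     2.3318
Sum = 22.111

22.111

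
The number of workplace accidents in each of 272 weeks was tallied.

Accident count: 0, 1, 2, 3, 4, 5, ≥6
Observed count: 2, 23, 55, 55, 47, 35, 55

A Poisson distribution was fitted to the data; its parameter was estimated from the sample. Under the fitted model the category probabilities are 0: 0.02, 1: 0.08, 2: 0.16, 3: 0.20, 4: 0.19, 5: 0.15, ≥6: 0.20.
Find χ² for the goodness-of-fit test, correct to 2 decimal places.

6.54

Expected counts E_i = n·p_i: 272×0.02 = 5.44, 272×0.08 = 21.76, 272×0.16 = 43.52, 272×0.20 = 54.4, 272×0.19 = 51.68, 272×0.15 = 40.8, 272×0.20 = 54.4.
0: (2 − 5.44)²/5.44 = 11.8336/5.44 = 2.175
1: (23 − 21.76)²/21.76 = 1.5376/21.76 = 0.071
2: (55 − 43.52)²/43.52 = 131.7904/43.52 = 3.028
3: (55 − 54.4)²/54.4 = 0.36/54.4 = 0.007
4: (47 − 51.68)²/51.68 = 21.9024/51.68 = 0.424
5: (35 − 40.8)²/40.8 = 33.64/40.8 = 0.825
≥6: (55 − 54.4)²/54.4 = 0.36/54.4 = 0.007
Sum = 6.54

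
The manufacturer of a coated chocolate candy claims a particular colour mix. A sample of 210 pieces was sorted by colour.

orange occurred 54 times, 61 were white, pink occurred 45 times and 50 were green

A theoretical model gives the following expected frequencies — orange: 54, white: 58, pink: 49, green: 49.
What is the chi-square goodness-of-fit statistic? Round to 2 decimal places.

0.50

cat         O        E   (O−E)²/E
orange     54       54      0.000
white      61       58      0.155
pink       45       49      0.327
green      50       49      0.020
Sum = 0.50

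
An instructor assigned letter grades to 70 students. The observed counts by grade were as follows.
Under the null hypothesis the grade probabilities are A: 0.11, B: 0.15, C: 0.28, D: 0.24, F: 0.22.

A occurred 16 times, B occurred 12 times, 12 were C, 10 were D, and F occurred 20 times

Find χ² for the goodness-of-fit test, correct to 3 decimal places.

16.234

Expected counts E_i = n·p_i: 70×0.11 = 7.7, 70×0.15 = 10.5, 70×0.28 = 19.6, 70×0.24 = 16.8, 70×0.22 = 15.4.
cat         O        E   (O−E)²/E
A          16      7.7     8.9468
B          12     10.5     0.2143
C          12     19.6     2.9469
D          10     16.8     2.7524
F          20     15.4     1.3740
Sum = 16.234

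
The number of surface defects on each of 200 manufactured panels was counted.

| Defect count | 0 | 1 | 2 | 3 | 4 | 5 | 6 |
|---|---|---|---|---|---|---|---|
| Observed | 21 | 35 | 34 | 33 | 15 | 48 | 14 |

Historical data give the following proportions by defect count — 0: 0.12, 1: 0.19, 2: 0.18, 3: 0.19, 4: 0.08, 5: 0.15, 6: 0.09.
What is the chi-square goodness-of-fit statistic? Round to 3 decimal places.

13.132

Expected counts E_i = n·p_i: 200×0.12 = 24, 200×0.19 = 38, 200×0.18 = 36, 200×0.19 = 38, 200×0.08 = 16, 200×0.15 = 30, 200×0.09 = 18.
χ² = (21−24)²/24 + (35−38)²/38 + (34−36)²/36 + (33−38)²/38 + (15−16)²/16 + (48−30)²/30 + (14−18)²/18
   = 0.3750 + 0.2368 + 0.1111 + 0.6579 + 0.0625 + 10.8000 + 0.8889
Sum = 13.132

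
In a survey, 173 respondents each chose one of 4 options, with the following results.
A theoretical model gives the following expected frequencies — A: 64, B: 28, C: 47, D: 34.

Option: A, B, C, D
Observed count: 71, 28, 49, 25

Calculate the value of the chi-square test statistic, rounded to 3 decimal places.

cat         O        E   (O−E)²/E
A          71       64     0.7656
B          28       28     0.0000
C          49       47     0.0851
D          25       34     2.3824
Sum = 3.233

3.233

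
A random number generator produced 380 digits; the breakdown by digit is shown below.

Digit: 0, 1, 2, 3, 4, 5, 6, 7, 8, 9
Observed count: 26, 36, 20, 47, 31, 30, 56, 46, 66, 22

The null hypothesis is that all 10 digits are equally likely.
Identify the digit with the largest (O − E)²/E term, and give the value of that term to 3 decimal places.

Under H₀ each category has probability 1/10, so each expected count is 380/10 = 38.
χ² = (26−38)²/38 + (36−38)²/38 + (20−38)²/38 + (47−38)²/38 + (31−38)²/38 + (30−38)²/38 + (56−38)²/38 + (46−38)²/38 + (66−38)²/38 + (22−38)²/38
   = 3.7895 + 0.1053 + 8.5263 + 2.1316 + 1.2895 + 1.6842 + 8.5263 + 1.6842 + 20.6316 + 6.7368
The largest term is for 8: 20.632.

8, 20.632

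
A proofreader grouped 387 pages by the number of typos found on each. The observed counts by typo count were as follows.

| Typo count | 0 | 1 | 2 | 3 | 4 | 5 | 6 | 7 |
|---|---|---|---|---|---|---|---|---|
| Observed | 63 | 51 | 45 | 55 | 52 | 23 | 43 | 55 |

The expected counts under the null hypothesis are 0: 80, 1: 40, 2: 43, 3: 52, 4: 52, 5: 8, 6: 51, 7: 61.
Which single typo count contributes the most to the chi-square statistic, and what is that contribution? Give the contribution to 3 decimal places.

5, 28.125

0: (63 − 80)²/80 = 289/80 = 3.6125
1: (51 − 40)²/40 = 121/40 = 3.0250
2: (45 − 43)²/43 = 4/43 = 0.0930
3: (55 − 52)²/52 = 9/52 = 0.1731
4: (52 − 52)²/52 = 0/52 = 0.0000
5: (23 − 8)²/8 = 225/8 = 28.1250
6: (43 − 51)²/51 = 64/51 = 1.2549
7: (55 − 61)²/61 = 36/61 = 0.5902
The largest term is for 5: 28.125.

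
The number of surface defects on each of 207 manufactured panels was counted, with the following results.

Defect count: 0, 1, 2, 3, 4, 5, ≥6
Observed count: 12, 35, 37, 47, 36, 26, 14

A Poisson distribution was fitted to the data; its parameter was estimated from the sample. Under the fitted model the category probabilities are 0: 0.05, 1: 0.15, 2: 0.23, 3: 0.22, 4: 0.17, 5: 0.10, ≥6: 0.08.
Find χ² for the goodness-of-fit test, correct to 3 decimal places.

Expected counts E_i = n·p_i: 207×0.05 = 10.35, 207×0.15 = 31.05, 207×0.23 = 47.61, 207×0.22 = 45.54, 207×0.17 = 35.19, 207×0.10 = 20.7, 207×0.08 = 16.56.
cat         O        E   (O−E)²/E
0          12    10.35     0.2630
1          35    31.05     0.5025
2          37    47.61     2.3645
3          47    45.54     0.0468
4          36    35.19     0.0186
5          26     20.7     1.3570
≥6         14    16.56     0.3957
Sum = 4.948

4.948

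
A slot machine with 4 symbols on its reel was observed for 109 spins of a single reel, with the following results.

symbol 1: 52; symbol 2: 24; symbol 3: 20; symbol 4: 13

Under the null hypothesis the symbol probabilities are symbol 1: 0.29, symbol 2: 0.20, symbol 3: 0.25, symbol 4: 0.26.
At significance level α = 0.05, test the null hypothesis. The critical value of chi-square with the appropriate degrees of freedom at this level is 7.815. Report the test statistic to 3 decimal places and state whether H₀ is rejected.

23.607; reject

Expected counts E_i = n·p_i: 109×0.29 = 31.61, 109×0.20 = 21.8, 109×0.25 = 27.25, 109×0.26 = 28.34.
symbol 1: (52 − 31.61)²/31.61 = 415.7521/31.61 = 13.1525
symbol 2: (24 − 21.8)²/21.8 = 4.84/21.8 = 0.2220
symbol 3: (20 − 27.25)²/27.25 = 52.5625/27.25 = 1.9289
symbol 4: (13 − 28.34)²/28.34 = 235.3156/28.34 = 8.3033
Sum = 23.607
df = 3. Since 23.607 > 7.815, we reject H₀.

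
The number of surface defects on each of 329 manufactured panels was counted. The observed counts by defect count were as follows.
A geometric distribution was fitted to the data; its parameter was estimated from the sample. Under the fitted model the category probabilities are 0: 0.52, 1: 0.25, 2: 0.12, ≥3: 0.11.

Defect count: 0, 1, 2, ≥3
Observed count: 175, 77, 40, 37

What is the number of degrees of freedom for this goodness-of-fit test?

2

There are k = 4 categories and 1 parameter estimated from the data, so df = 4 − 1 − 1 = 2.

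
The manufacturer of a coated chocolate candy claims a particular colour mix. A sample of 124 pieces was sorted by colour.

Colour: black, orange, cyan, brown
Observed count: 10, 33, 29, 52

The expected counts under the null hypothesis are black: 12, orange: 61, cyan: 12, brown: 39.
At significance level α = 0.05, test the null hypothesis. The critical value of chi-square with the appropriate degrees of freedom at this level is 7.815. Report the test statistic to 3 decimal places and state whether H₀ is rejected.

41.602; reject

χ² = (10−12)²/12 + (33−61)²/61 + (29−12)²/12 + (52−39)²/39
   = 0.3333 + 12.8525 + 24.0833 + 4.3333
Sum = 41.602
df = 3. Since 41.602 > 7.815, we reject H₀.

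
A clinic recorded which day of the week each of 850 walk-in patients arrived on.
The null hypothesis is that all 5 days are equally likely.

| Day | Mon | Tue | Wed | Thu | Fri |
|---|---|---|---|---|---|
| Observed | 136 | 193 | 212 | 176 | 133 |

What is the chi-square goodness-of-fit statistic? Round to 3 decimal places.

Under H₀ each category has probability 1/5, so each expected count is 850/5 = 170.
χ² = (136−170)²/170 + (193−170)²/170 + (212−170)²/170 + (176−170)²/170 + (133−170)²/170
   = 6.8000 + 3.1118 + 10.3765 + 0.2118 + 8.0529
Sum = 28.553

28.553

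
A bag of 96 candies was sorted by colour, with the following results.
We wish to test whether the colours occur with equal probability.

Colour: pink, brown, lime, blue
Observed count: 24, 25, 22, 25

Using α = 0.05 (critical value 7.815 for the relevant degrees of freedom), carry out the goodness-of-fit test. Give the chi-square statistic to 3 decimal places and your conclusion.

0.250; do not reject

Expected count for each of the 4 categories: 96/4 = 24.
χ² = (24−24)²/24 + (25−24)²/24 + (22−24)²/24 + (25−24)²/24
   = 0.0000 + 0.0417 + 0.1667 + 0.0417
Sum = 0.250
df = 3. Since 0.250 < 7.815, we do not reject H₀.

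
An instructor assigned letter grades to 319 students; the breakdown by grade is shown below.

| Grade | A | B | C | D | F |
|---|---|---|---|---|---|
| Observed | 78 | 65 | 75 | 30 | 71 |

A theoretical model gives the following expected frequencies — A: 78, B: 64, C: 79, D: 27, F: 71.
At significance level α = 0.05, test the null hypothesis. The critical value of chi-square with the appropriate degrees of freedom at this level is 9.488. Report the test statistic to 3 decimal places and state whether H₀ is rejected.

cat         O        E   (O−E)²/E
A          78       78     0.0000
B          65       64     0.0156
C          75       79     0.2025
D          30       27     0.3333
F          71       71     0.0000
Sum = 0.551
df = 4. Since 0.551 < 9.488, we do not reject H₀.

0.551; do not reject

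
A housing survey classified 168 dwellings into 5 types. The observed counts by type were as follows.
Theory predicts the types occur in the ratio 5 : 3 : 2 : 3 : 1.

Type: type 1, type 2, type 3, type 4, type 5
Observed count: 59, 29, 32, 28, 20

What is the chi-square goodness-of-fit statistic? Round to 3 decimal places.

11.156

Ratio total = 14. Expected counts: 168×5/14 = 60, 168×3/14 = 36, 168×2/14 = 24, 168×3/14 = 36, 168×1/14 = 12.
cat         O        E   (O−E)²/E
type 1     59       60     0.0167
type 2     29       36     1.3611
type 3     32       24     2.6667
type 4     28       36     1.7778
type 5     20       12     5.3333
Sum = 11.156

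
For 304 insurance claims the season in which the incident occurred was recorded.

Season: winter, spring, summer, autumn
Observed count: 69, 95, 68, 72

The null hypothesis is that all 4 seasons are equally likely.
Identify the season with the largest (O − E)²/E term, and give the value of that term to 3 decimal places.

spring, 4.750

Under H₀ each category has probability 1/4, so each expected count is 304/4 = 76.
cat         O        E   (O−E)²/E
winter     69       76     0.6447
spring     95       76     4.7500
summer     68       76     0.8421
autumn     72       76     0.2105
The largest term is for spring: 4.750.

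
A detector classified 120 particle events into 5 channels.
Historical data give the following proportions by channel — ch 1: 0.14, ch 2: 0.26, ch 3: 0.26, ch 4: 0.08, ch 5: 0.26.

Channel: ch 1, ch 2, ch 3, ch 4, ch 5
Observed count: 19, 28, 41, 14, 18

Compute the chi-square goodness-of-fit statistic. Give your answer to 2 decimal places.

Expected counts E_i = n·p_i: 120×0.14 = 16.8, 120×0.26 = 31.2, 120×0.26 = 31.2, 120×0.08 = 9.6, 120×0.26 = 31.2.
ch 1: (19 − 16.8)²/16.8 = 4.84/16.8 = 0.288
ch 2: (28 − 31.2)²/31.2 = 10.24/31.2 = 0.328
ch 3: (41 − 31.2)²/31.2 = 96.04/31.2 = 3.078
ch 4: (14 − 9.6)²/9.6 = 19.36/9.6 = 2.017
ch 5: (18 − 31.2)²/31.2 = 174.24/31.2 = 5.585
Sum = 11.30

11.30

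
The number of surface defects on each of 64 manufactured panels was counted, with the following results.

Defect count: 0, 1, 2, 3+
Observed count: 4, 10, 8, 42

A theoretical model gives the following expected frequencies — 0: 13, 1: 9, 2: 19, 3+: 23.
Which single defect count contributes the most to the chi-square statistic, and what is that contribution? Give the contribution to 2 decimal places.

cat         O        E   (O−E)²/E
0           4       13      6.231
1          10        9      0.111
2           8       19      6.368
3+         42       23     15.696
The largest term is for 3+: 15.70.

3+, 15.70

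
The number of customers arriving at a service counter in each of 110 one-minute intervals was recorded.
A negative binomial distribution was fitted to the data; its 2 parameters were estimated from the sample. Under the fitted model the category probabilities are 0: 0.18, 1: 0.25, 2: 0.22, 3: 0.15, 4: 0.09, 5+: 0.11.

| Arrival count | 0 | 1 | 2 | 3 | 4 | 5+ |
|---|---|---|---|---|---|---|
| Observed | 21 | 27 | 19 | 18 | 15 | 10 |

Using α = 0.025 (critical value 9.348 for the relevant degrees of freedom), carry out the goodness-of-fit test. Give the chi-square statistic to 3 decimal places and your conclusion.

Expected counts E_i = n·p_i: 110×0.18 = 19.8, 110×0.25 = 27.5, 110×0.22 = 24.2, 110×0.15 = 16.5, 110×0.09 = 9.9, 110×0.11 = 12.1.
0: (21 − 19.8)²/19.8 = 1.44/19.8 = 0.0727
1: (27 − 27.5)²/27.5 = 0.25/27.5 = 0.0091
2: (19 − 24.2)²/24.2 = 27.04/24.2 = 1.1174
3: (18 − 16.5)²/16.5 = 2.25/16.5 = 0.1364
4: (15 − 9.9)²/9.9 = 26.01/9.9 = 2.6273
5+: (10 − 12.1)²/12.1 = 4.41/12.1 = 0.3645
Sum = 4.327
df = 3. Since 4.327 < 9.348, we do not reject H₀.

4.327; do not reject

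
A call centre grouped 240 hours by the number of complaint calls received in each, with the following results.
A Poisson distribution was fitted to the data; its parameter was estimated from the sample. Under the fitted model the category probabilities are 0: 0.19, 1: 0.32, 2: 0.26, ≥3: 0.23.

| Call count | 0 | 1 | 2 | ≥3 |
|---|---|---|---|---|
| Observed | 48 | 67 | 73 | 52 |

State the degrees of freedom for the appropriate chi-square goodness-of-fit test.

There are k = 4 categories and 1 parameter estimated from the data, so df = 4 − 1 − 1 = 2.

2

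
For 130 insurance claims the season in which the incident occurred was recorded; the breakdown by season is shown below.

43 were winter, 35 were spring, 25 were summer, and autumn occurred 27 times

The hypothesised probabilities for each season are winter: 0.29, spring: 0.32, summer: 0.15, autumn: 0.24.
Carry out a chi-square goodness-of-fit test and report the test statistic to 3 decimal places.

Expected counts E_i = n·p_i: 130×0.29 = 37.7, 130×0.32 = 41.6, 130×0.15 = 19.5, 130×0.24 = 31.2.
winter: (43 − 37.7)²/37.7 = 28.09/37.7 = 0.7451
spring: (35 − 41.6)²/41.6 = 43.56/41.6 = 1.0471
summer: (25 − 19.5)²/19.5 = 30.25/19.5 = 1.5513
autumn: (27 − 31.2)²/31.2 = 17.64/31.2 = 0.5654
Sum = 3.909

3.909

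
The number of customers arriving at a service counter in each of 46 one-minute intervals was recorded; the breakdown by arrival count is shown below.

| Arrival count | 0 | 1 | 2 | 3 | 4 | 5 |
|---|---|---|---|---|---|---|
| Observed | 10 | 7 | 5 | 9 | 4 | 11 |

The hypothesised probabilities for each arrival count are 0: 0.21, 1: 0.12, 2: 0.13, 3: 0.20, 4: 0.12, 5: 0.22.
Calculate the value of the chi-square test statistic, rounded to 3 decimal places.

1.069

Expected counts E_i = n·p_i: 46×0.21 = 9.66, 46×0.12 = 5.52, 46×0.13 = 5.98, 46×0.20 = 9.2, 46×0.12 = 5.52, 46×0.22 = 10.12.
χ² = (10−9.66)²/9.66 + (7−5.52)²/5.52 + (5−5.98)²/5.98 + (9−9.2)²/9.2 + (4−5.52)²/5.52 + (11−10.12)²/10.12
   = 0.0120 + 0.3968 + 0.1606 + 0.0043 + 0.4186 + 0.0765
Sum = 1.069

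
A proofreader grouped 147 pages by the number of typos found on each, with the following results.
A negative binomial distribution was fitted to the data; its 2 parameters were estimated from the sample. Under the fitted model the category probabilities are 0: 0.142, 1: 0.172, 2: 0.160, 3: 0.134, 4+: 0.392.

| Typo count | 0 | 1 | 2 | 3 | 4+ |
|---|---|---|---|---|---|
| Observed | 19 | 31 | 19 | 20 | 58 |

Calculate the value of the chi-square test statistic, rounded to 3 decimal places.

Expected counts E_i = n·p_i: 147×0.142 = 20.874, 147×0.172 = 25.284, 147×0.160 = 23.52, 147×0.134 = 19.698, 147×0.392 = 57.624.
0: (19 − 20.874)²/20.874 = 3.511876/20.874 = 0.1682
1: (31 − 25.284)²/25.284 = 32.672656/25.284 = 1.2922
2: (19 − 23.52)²/23.52 = 20.4304/23.52 = 0.8686
3: (20 − 19.698)²/19.698 = 0.091204/19.698 = 0.0046
4+: (58 − 57.624)²/57.624 = 0.141376/57.624 = 0.0025
Sum = 2.336

2.336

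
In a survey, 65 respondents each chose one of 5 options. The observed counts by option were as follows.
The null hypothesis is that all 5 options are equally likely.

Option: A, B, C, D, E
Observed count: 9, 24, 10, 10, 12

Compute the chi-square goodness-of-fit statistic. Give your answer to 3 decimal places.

12.000

Under H₀ each category has probability 1/5, so each expected count is 65/5 = 13.
A: (9 − 13)²/13 = 16/13 = 1.2308
B: (24 − 13)²/13 = 121/13 = 9.3077
C: (10 − 13)²/13 = 9/13 = 0.6923
D: (10 − 13)²/13 = 9/13 = 0.6923
E: (12 − 13)²/13 = 1/13 = 0.0769
Sum = 12.000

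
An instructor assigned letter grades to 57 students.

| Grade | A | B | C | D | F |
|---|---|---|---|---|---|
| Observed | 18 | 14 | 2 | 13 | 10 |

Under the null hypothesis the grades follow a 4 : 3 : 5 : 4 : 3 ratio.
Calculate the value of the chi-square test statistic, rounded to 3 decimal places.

17.239

Ratio total = 19. Expected counts: 57×4/19 = 12, 57×3/19 = 9, 57×5/19 = 15, 57×4/19 = 12, 57×3/19 = 9.
χ² = (18−12)²/12 + (14−9)²/9 + (2−15)²/15 + (13−12)²/12 + (10−9)²/9
   = 3.0000 + 2.7778 + 11.2667 + 0.0833 + 0.1111
Sum = 17.239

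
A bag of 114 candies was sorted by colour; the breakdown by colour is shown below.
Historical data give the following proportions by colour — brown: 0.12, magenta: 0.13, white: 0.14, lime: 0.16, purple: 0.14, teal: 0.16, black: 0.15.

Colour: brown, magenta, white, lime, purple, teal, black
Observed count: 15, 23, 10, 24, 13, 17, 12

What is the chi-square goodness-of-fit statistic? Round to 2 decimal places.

10.84

Expected counts E_i = n·p_i: 114×0.12 = 13.68, 114×0.13 = 14.82, 114×0.14 = 15.96, 114×0.16 = 18.24, 114×0.14 = 15.96, 114×0.16 = 18.24, 114×0.15 = 17.1.
cat          O        E   (O−E)²/E
brown       15    13.68      0.127
magenta     23    14.82      4.515
white       10    15.96      2.226
lime        24    18.24      1.819
purple      13    15.96      0.549
teal        17    18.24      0.084
black       12     17.1      1.521
Sum = 10.84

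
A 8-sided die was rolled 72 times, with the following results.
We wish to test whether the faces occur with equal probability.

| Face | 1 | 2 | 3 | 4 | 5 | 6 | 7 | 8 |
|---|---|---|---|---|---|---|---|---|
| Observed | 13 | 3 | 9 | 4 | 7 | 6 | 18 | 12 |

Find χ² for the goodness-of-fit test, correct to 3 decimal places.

20.000

Under H₀ each category has probability 1/8, so each expected count is 72/8 = 9.
χ² = (13−9)²/9 + (3−9)²/9 + (9−9)²/9 + (4−9)²/9 + (7−9)²/9 + (6−9)²/9 + (18−9)²/9 + (12−9)²/9
   = 1.7778 + 4.0000 + 0.0000 + 2.7778 + 0.4444 + 1.0000 + 9.0000 + 1.0000
Sum = 20.000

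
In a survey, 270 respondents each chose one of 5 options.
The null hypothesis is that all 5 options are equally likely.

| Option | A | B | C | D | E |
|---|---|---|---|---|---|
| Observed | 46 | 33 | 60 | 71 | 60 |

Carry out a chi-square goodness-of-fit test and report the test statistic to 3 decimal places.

16.037

Under H₀ each category has probability 1/5, so each expected count is 270/5 = 54.
cat         O        E   (O−E)²/E
A          46       54     1.1852
B          33       54     8.1667
C          60       54     0.6667
D          71       54     5.3519
E          60       54     0.6667
Sum = 16.037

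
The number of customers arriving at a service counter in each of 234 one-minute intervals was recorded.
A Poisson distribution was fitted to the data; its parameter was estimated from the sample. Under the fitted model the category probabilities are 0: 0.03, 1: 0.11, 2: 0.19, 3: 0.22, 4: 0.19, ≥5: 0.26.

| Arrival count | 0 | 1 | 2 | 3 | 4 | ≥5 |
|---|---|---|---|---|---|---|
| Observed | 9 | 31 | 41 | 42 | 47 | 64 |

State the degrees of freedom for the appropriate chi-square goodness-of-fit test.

4

There are k = 6 categories and 1 parameter estimated from the data, so df = 6 − 1 − 1 = 4.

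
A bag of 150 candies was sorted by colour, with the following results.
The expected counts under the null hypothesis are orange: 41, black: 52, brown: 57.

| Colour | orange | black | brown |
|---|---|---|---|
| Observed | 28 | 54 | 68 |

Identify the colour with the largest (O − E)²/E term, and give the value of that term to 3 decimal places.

orange: (28 − 41)²/41 = 169/41 = 4.1220
black: (54 − 52)²/52 = 4/52 = 0.0769
brown: (68 − 57)²/57 = 121/57 = 2.1228
The largest term is for orange: 4.122.

orange, 4.122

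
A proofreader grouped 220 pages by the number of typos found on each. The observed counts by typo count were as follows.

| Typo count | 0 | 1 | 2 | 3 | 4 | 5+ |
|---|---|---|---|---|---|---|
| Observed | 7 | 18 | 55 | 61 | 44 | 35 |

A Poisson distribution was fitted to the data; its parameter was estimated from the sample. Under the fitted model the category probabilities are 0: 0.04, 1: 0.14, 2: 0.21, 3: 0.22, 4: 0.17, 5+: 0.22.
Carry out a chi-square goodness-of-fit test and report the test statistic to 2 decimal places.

15.52

Expected counts E_i = n·p_i: 220×0.04 = 8.8, 220×0.14 = 30.8, 220×0.21 = 46.2, 220×0.22 = 48.4, 220×0.17 = 37.4, 220×0.22 = 48.4.
χ² = (7−8.8)²/8.8 + (18−30.8)²/30.8 + (55−46.2)²/46.2 + (61−48.4)²/48.4 + (44−37.4)²/37.4 + (35−48.4)²/48.4
   = 0.368 + 5.319 + 1.676 + 3.280 + 1.165 + 3.710
Sum = 15.52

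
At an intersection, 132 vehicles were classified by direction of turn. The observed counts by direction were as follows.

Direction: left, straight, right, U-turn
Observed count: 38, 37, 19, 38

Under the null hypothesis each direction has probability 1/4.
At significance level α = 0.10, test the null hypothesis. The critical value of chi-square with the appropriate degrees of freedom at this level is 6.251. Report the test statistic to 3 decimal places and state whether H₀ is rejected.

7.939; reject

Expected count for each of the 4 categories: 132/4 = 33.
left: (38 − 33)²/33 = 25/33 = 0.7576
straight: (37 − 33)²/33 = 16/33 = 0.4848
right: (19 − 33)²/33 = 196/33 = 5.9394
U-turn: (38 − 33)²/33 = 25/33 = 0.7576
Sum = 7.939
df = 3. Since 7.939 > 6.251, we reject H₀.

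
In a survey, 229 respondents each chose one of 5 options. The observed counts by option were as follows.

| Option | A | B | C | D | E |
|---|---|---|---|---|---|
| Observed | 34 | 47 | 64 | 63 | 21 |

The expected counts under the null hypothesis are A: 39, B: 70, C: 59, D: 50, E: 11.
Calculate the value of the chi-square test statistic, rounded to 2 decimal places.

21.09

A: (34 − 39)²/39 = 25/39 = 0.641
B: (47 − 70)²/70 = 529/70 = 7.557
C: (64 − 59)²/59 = 25/59 = 0.424
D: (63 − 50)²/50 = 169/50 = 3.380
E: (21 − 11)²/11 = 100/11 = 9.091
Sum = 21.09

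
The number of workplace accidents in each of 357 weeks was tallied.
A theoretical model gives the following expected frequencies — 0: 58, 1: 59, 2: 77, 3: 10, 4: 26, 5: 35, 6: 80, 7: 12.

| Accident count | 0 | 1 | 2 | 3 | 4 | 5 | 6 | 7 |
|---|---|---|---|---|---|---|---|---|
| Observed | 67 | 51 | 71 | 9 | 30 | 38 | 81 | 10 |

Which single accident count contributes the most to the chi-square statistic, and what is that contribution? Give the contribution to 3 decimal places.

0: (67 − 58)²/58 = 81/58 = 1.3966
1: (51 − 59)²/59 = 64/59 = 1.0847
2: (71 − 77)²/77 = 36/77 = 0.4675
3: (9 − 10)²/10 = 1/10 = 0.1000
4: (30 − 26)²/26 = 16/26 = 0.6154
5: (38 − 35)²/35 = 9/35 = 0.2571
6: (81 − 80)²/80 = 1/80 = 0.0125
7: (10 − 12)²/12 = 4/12 = 0.3333
The largest term is for 0: 1.397.

0, 1.397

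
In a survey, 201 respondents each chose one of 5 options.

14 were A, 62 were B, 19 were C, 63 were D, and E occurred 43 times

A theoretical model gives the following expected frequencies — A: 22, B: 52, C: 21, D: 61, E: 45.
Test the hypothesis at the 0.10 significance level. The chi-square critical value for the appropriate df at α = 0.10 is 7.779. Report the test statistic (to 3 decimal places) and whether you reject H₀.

cat         O        E   (O−E)²/E
A          14       22     2.9091
B          62       52     1.9231
C          19       21     0.1905
D          63       61     0.0656
E          43       45     0.0889
Sum = 5.177
df = 4. Since 5.177 < 7.779, we do not reject H₀.

5.177; do not reject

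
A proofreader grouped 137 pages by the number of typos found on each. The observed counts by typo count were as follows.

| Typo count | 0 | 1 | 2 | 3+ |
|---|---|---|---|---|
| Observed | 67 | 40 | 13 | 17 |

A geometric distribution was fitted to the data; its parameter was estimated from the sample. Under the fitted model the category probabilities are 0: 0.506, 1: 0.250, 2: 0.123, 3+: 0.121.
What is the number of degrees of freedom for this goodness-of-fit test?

2

There are k = 4 categories and 1 parameter estimated from the data, so df = 4 − 1 − 1 = 2.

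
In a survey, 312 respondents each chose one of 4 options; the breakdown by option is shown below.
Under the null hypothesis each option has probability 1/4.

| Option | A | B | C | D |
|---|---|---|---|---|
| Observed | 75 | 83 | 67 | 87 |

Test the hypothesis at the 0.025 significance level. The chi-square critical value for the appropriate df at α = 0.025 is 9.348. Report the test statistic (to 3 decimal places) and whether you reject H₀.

3.026; do not reject

Under H₀ each category has probability 1/4, so each expected count is 312/4 = 78.
cat         O        E   (O−E)²/E
A          75       78     0.1154
B          83       78     0.3205
C          67       78     1.5513
D          87       78     1.0385
Sum = 3.026
df = 3. Since 3.026 < 9.348, we do not reject H₀.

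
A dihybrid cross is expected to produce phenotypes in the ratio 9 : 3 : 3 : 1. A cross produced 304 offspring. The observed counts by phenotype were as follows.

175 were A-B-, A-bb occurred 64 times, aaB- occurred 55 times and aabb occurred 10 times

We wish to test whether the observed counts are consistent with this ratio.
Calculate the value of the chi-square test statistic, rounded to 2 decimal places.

Ratio total = 16. Expected counts: 304×9/16 = 171, 304×3/16 = 57, 304×3/16 = 57, 304×1/16 = 19.
A-B-: (175 − 171)²/171 = 16/171 = 0.094
A-bb: (64 − 57)²/57 = 49/57 = 0.860
aaB-: (55 − 57)²/57 = 4/57 = 0.070
aabb: (10 − 19)²/19 = 81/19 = 4.263
Sum = 5.29

5.29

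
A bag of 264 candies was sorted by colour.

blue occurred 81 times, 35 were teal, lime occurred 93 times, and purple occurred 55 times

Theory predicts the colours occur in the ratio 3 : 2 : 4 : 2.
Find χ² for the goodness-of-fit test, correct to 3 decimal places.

Ratio total = 11. Expected counts: 264×3/11 = 72, 264×2/11 = 48, 264×4/11 = 96, 264×2/11 = 48.
blue: (81 − 72)²/72 = 81/72 = 1.1250
teal: (35 − 48)²/48 = 169/48 = 3.5208
lime: (93 − 96)²/96 = 9/96 = 0.0938
purple: (55 − 48)²/48 = 49/48 = 1.0208
Sum = 5.760

5.760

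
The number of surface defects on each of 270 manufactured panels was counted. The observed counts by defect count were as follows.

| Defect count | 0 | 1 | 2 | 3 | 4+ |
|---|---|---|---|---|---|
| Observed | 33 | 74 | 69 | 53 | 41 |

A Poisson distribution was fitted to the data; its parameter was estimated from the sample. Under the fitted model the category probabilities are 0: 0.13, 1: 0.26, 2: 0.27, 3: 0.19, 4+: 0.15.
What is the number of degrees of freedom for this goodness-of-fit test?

3

There are k = 5 categories and 1 parameter estimated from the data, so df = 5 − 1 − 1 = 3.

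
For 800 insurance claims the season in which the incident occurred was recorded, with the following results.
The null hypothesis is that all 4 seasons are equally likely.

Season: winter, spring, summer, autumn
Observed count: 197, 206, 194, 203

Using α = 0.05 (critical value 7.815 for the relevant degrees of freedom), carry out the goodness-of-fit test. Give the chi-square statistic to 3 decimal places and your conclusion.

0.450; do not reject

Expected count for each of the 4 categories: 800/4 = 200.
χ² = (197−200)²/200 + (206−200)²/200 + (194−200)²/200 + (203−200)²/200
   = 0.0450 + 0.1800 + 0.1800 + 0.0450
Sum = 0.450
df = 3. Since 0.450 < 7.815, we do not reject H₀.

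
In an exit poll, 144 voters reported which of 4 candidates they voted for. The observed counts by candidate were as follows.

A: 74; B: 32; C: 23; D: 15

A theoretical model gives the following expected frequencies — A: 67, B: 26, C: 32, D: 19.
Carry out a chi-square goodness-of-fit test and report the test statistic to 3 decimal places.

cat         O        E   (O−E)²/E
A          74       67     0.7313
B          32       26     1.3846
C          23       32     2.5313
D          15       19     0.8421
Sum = 5.489

5.489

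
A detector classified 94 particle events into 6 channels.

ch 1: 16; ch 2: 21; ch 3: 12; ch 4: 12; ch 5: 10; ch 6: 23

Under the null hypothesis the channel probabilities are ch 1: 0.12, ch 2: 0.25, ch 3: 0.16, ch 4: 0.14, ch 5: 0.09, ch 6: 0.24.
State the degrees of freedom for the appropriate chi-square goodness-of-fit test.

5

There are k = 6 categories and no parameters were estimated from the data, so df = 6 − 1 = 5.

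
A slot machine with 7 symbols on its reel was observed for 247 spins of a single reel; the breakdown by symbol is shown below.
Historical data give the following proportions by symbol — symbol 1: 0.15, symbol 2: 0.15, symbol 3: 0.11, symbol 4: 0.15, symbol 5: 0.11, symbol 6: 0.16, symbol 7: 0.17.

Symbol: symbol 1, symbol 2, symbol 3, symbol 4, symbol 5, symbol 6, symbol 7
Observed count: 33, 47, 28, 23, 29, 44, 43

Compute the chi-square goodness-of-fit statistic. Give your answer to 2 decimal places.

Expected counts E_i = n·p_i: 247×0.15 = 37.05, 247×0.15 = 37.05, 247×0.11 = 27.17, 247×0.15 = 37.05, 247×0.11 = 27.17, 247×0.16 = 39.52, 247×0.17 = 41.99.
symbol 1: (33 − 37.05)²/37.05 = 16.4025/37.05 = 0.443
symbol 2: (47 − 37.05)²/37.05 = 99.0025/37.05 = 2.672
symbol 3: (28 − 27.17)²/27.17 = 0.6889/27.17 = 0.025
symbol 4: (23 − 37.05)²/37.05 = 197.4025/37.05 = 5.328
symbol 5: (29 − 27.17)²/27.17 = 3.3489/27.17 = 0.123
symbol 6: (44 − 39.52)²/39.52 = 20.0704/39.52 = 0.508
symbol 7: (43 − 41.99)²/41.99 = 1.0201/41.99 = 0.024
Sum = 9.12

9.12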